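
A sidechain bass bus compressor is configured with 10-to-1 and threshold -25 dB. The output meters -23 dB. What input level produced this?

-5 dB

The compressed level sits -23 − (-25) = 2 dB over threshold.
Input overshoot = R × output overshoot = 20 dB → input = -25 + 20 = -5 dB.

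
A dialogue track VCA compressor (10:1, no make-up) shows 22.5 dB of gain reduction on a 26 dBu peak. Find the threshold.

Let T be the threshold. Output overshoot = (input overshoot)/R, so 3.5 − T = (26 − T)/10.
10·(3.5 − T) = 26 − T → 9·T = 35 − 26 = 9.
T = 9/9 = 1 dBu.

1 dBu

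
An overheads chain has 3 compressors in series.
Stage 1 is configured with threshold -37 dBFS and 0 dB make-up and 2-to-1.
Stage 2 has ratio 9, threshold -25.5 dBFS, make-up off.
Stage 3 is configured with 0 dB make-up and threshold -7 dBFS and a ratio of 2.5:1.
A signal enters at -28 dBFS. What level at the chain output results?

Stage 1: 9 dB above -37 dBFS, reduced 2:1 to 4.5 dB above → -32.5 dBFS.
Stage 2: -32.5 dBFS is at or below the -25.5 dBFS threshold — no compression; output -32.5 dBFS.
Stage 3: -32.5 dBFS is at or below the -7 dBFS threshold — no compression; output -32.5 dBFS.

-32.5 dBFS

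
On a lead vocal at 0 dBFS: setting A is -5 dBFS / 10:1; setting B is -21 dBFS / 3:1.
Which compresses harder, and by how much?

A: GR = 5 − 5/10 = 4.5 dB.
B: GR = 21 − 21/3 = 14 dB.
B applies 9.5 dB more gain reduction.

B, by 9.5 dB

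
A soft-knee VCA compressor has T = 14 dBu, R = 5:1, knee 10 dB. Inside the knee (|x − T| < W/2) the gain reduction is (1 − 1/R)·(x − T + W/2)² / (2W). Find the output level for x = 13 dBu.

x − T + W/2 = 13 − 14 + 5 = 4.
GR = (1 − 1/5) × 4² / 20 = 0.8 × 16 / 20 = 0.64 dB.
Output = 13 − 0.64 = 12.36 dBu.

12.36 dBu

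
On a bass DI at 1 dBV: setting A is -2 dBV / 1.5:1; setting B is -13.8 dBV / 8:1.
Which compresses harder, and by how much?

B, by 11.95 dB

A: overshoot 3 dB → output overshoot 2 dB → GR 1 dB.
B: overshoot 14.8 dB → output overshoot 1.85 dB → GR 12.95 dB.
Difference: 11.95 dB in favour of B.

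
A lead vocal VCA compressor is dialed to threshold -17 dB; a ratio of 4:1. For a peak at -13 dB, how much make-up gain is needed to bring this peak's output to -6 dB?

10 dB

Without make-up, output = threshold + overshoot/4 = -17 + 1 = -16 dB.
Gap to target: 10 dB.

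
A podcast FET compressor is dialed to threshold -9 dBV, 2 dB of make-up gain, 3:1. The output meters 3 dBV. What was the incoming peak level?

Remove make-up: 3 − 2 = 1 dBV.
Post-compression overshoot = 1 − (-9) = 10 dB.
Input overshoot = R × output overshoot = 30 dB → input = -9 + 30 = 21 dBV.

21 dBV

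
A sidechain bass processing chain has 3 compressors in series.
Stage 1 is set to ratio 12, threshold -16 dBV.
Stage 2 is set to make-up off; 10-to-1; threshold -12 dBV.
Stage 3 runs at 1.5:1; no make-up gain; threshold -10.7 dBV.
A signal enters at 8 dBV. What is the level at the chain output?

-14 dBV

Stage 1: 8 dBV is 24 dB over -16 dBV; at 12:1 that becomes 2 dB over, giving -14 dBV.
Stage 2: -14 dBV ≤ -12 dBV, so stage 2 doesn't engage; output -14 dBV.
Stage 3: -14 dBV is at or below the -10.7 dBV threshold — no compression; output -14 dBV.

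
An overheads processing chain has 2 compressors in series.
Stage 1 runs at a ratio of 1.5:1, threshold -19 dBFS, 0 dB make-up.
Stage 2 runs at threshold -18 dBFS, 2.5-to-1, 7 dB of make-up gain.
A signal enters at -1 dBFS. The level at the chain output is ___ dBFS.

-6.6 dBFS

Stage 1: 18 dB above -19 dBFS, reduced 1.5:1 to 12 dB above → -7 dBFS.
Stage 2: overshoot 11 dB → 11/2.5 = 4.4 dB → -13.6 dBFS; +7 dB make-up → -6.6 dBFS.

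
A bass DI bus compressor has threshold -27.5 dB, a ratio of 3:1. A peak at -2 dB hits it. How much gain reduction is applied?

17 dB

Overshoot = -2 − (-27.5) = 25.5 dB.
After 3:1 compression the overshoot becomes 25.5/3 = 8.5 dB.
GR = overshoot in − overshoot out = 25.5 − 8.5 = 17 dB.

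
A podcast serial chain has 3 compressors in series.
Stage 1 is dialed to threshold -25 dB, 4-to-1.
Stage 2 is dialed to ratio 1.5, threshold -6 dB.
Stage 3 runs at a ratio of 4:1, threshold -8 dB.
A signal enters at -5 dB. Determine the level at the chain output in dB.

Stage 1: overshoot 20 dB → 20/4 = 5 dB → -20 dB.
Stage 2: -20 dB is at or below the -6 dB threshold — no compression; output -20 dB.
Stage 3: -20 dB is at or below the -8 dB threshold — no compression; output -20 dB.

-20 dB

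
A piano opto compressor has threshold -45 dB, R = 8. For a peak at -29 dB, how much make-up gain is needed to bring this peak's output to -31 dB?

12 dB

Overshoot 16 dB → 16/8 = 2 dB after compression, so the compressed level is -45 + 2 = -43 dB.
Make-up = target − compressed = -31 − (-43) = 12 dB.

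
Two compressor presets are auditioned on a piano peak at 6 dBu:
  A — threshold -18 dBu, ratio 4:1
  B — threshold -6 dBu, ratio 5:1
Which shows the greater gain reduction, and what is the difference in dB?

A: 24 dB over, compressed to 6 dB over, so 18 dB of GR.
B: 12 dB over, compressed to 2.4 dB over, so 9.6 dB of GR.
A reduces 8.4 dB more.

A, by 8.4 dB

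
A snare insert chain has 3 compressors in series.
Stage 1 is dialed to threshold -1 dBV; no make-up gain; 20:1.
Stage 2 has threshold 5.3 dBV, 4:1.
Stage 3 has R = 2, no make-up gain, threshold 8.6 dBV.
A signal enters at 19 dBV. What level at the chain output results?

0 dBV

Stage 1: overshoot 20 dB → 20/20 = 1 dB → 0 dBV.
Stage 2: 0 dBV is at or below the 5.3 dBV threshold — no compression; output 0 dBV.
Stage 3: 0 dBV ≤ 8.6 dBV, so stage 3 doesn't engage; output 0 dBV.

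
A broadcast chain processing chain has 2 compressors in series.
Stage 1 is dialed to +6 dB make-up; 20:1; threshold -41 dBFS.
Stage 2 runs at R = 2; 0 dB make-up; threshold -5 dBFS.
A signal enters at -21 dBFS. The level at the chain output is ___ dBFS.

-34 dBFS

Stage 1: 20 dB above -41 dBFS, reduced 20:1 to 1 dB above → -40 dBFS; +6 dB make-up → -34 dBFS.
Stage 2: -34 dBFS is at or below the -5 dBFS threshold — no compression; output -34 dBFS.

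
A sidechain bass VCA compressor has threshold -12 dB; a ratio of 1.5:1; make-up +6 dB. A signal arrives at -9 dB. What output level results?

The input is 3 dB above the -12 dB threshold.
1.5:1 compression reduces that to 3/1.5 = 2 dB over.
Output = -12 + 2 = -10 dB; make-up adds 6 dB, giving -4 dB.

-4 dB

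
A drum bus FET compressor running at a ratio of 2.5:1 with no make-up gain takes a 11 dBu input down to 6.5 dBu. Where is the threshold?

3.5 dBu

Input is 7.5 dB above T (since output overshoot × R = input overshoot: (6.5 − T)·2.5 = 11 − T gives T = 3.5 dBu).
Check: 3.5 + (11 − 3.5)/2.5 = 3.5 + 3 = 6.5 dBu. ✓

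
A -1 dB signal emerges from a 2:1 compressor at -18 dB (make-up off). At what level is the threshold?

Let T be the threshold. Output overshoot = (input overshoot)/R, so -18 − T = (-1 − T)/2.
2·(-18 − T) = -1 − T → 1·T = -36 − (-1) = -35.
T = -35/1 = -35 dB.

-35 dB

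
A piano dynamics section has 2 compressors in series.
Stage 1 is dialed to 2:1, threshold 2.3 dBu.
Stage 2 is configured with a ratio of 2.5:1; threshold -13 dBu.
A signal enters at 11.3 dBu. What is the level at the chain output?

-5.08 dBu

Stage 1: 11.3 dBu is 9 dB over 2.3 dBu; at 2:1 that becomes 4.5 dB over, giving 6.8 dBu.
Stage 2: 19.8 dB above -13 dBu, reduced 2.5:1 to 7.92 dB above → -5.08 dBu.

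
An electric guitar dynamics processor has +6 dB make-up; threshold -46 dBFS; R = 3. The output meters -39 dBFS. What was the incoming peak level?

-43 dBFS

Before make-up, the level was -39 − 6 = -45 dBFS.
The compressed level sits -45 − (-46) = 1 dB over threshold.
Undo the ratio: input overshoot = 1 × 3 = 3 dB, giving input = -43 dBFS.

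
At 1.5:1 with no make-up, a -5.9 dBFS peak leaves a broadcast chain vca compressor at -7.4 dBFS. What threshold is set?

-10.4 dBFS

Let T be the threshold. Output overshoot = (input overshoot)/R, so -7.4 − T = (-5.9 − T)/1.5.
1.5·(-7.4 − T) = -5.9 − T → 0.5·T = -11.1 − (-5.9) = -5.2.
T = -5.2/0.5 = -10.4 dBFS.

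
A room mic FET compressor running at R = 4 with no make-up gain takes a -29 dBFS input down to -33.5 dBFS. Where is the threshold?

Input is 6 dB above T (since output overshoot × R = input overshoot: (-33.5 − T)·4 = -29 − T gives T = -35 dBFS).
Check: -35 + (-29 − (-35))/4 = -35 + 1.5 = -33.5 dBFS. ✓

-35 dBFS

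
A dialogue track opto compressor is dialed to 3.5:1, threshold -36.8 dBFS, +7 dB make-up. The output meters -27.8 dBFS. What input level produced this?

-29.8 dBFS

Remove make-up: -27.8 − 7 = -34.8 dBFS.
The compressed level sits -34.8 − (-36.8) = 2 dB over threshold.
Input overshoot = R × output overshoot = 7 dB → input = -36.8 + 7 = -29.8 dBFS.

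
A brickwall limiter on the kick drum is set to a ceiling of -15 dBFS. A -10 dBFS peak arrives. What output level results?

-15 dBFS

A brickwall limiter is an ∞:1 compressor: any input above the ceiling is clamped to -15 dBFS.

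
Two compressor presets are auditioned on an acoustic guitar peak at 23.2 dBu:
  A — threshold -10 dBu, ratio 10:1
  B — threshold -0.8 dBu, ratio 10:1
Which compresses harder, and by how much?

A, by 8.28 dB

A: overshoot 33.2 dB → output overshoot 3.32 dB → GR 29.88 dB.
B: overshoot 24 dB → output overshoot 2.4 dB → GR 21.6 dB.
A reduces 8.28 dB more.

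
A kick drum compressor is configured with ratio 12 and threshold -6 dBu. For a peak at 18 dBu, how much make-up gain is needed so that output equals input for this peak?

Overshoot 24 dB → 24/12 = 2 dB after compression, so the compressed level is -6 + 2 = -4 dBu.
Make-up = target − compressed = 18 − (-4) = 22 dB.

22 dB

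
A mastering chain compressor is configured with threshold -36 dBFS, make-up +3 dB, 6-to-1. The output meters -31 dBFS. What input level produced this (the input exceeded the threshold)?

-24 dBFS

Remove make-up: -31 − 3 = -34 dBFS.
The compressed level sits -34 − (-36) = 2 dB over threshold.
Before 6:1 compression the overshoot was 2 × 6 = 12 dB, so input = -36 + 12 = -24 dBFS.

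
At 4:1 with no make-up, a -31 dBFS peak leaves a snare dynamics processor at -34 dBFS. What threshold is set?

Input is 4 dB above T (since output overshoot × R = input overshoot: (-34 − T)·4 = -31 − T gives T = -35 dBFS).
Check: -35 + (-31 − (-35))/4 = -35 + 1 = -34 dBFS. ✓

-35 dBFS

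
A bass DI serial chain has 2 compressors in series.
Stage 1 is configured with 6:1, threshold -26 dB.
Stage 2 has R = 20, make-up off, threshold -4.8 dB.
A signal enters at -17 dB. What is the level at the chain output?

-24.5 dB

Stage 1: -17 dB is 9 dB over -26 dB; at 6:1 that becomes 1.5 dB over, giving -24.5 dB.
Stage 2: -24.5 dB is at or below the -4.8 dB threshold — no compression; output -24.5 dB.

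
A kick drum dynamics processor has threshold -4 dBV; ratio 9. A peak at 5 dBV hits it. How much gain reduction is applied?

8 dB

5 dBV exceeds the threshold by 9 dB.
At 9:1, output sits 9/9 = 1 dB above threshold.
Gain reduction = 9 − 1 = 8 dB.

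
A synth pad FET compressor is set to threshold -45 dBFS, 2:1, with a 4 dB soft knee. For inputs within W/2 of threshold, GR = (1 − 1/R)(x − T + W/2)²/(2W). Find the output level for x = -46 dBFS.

x − T + W/2 = -46 − (-45) + 2 = 1.
GR = (1 − 1/2) × 1² / 8 = 0.5 × 1 / 8 = 0.0625 dB.
Output = -46 − 0.0625 = -46.0625 dBFS.

-46.0625 dBFS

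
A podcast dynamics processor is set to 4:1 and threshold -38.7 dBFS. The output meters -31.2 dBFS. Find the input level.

-8.7 dBFS

Post-compression overshoot = -31.2 − (-38.7) = 7.5 dB.
Input overshoot = R × output overshoot = 30 dB → input = -38.7 + 30 = -8.7 dBFS.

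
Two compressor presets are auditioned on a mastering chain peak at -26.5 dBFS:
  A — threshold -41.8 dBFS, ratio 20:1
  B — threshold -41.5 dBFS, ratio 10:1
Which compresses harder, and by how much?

A, by 1.035 dB

A: overshoot 15.3 dB → output overshoot 0.765 dB → GR 14.535 dB.
B: overshoot 15 dB → output overshoot 1.5 dB → GR 13.5 dB.
A reduces 1.035 dB more.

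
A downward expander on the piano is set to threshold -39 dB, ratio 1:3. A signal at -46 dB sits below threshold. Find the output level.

-60 dB

The input is 7 dB below the -39 dB threshold.
A 1:3 expander multiplies undershoot by 3: 7 × 3 = 21 dB below threshold.
Output = -39 − 21 = -60 dB.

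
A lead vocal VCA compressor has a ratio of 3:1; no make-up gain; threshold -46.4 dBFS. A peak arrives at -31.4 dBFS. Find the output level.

The input is 15 dB above the -46.4 dBFS threshold.
The 15 dB excess becomes 5 dB after 3:1 reduction.
That puts the output at -41.4 dBFS.

-41.4 dBFS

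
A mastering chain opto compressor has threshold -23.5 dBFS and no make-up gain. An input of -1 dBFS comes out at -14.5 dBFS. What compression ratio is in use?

Input overshoot = -1 − (-23.5) = 22.5 dB; output overshoot = -14.5 − (-23.5) = 9 dB.
Ratio = 22.5 / 9 = 2.5.

2.5:1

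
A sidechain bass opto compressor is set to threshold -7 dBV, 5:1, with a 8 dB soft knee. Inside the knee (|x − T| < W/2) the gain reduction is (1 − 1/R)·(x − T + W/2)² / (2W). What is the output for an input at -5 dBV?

x − T + W/2 = -5 − (-7) + 4 = 6.
GR = (1 − 1/5) × 6² / 16 = 0.8 × 36 / 16 = 1.8 dB.
Output = -5 − 1.8 = -6.8 dBV.

-6.8 dBV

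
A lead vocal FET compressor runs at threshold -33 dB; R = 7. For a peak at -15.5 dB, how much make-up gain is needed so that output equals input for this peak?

15 dB

Overshoot 17.5 dB → 17.5/7 = 2.5 dB after compression, so the compressed level is -33 + 2.5 = -30.5 dB.
Make-up = target − compressed = -15.5 − (-30.5) = 15 dB.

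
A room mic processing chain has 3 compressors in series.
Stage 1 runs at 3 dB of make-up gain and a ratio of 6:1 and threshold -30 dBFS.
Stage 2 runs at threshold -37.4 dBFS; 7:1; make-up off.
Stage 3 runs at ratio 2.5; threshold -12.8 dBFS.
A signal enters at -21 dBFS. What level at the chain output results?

-35.7 dBFS

Stage 1: overshoot 9 dB → 9/6 = 1.5 dB → -28.5 dBFS; +3 dB make-up → -25.5 dBFS.
Stage 2: 11.9 dB above -37.4 dBFS, reduced 7:1 to 1.7 dB above → -35.7 dBFS.
Stage 3: -35.7 dBFS ≤ -12.8 dBFS, so stage 3 doesn't engage; output -35.7 dBFS.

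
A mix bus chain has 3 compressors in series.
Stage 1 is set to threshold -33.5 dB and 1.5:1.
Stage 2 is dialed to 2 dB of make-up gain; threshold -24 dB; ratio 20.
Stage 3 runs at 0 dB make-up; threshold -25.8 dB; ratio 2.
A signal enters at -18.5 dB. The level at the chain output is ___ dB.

Stage 1: -18.5 dB is 15 dB over -33.5 dB; at 1.5:1 that becomes 10 dB over, giving -23.5 dB.
Stage 2: -23.5 dB is 0.5 dB over -24 dB; at 20:1 that becomes 0.025 dB over, giving -23.975 dB; +2 dB make-up → -21.975 dB.
Stage 3: -21.975 dB is 3.825 dB over -25.8 dB; at 2:1 that becomes 1.9125 dB over, giving -23.8875 dB.

-23.8875 dB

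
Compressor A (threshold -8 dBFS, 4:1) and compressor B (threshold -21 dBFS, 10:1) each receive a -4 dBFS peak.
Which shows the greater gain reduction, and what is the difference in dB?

B, by 12.3 dB

A: overshoot 4 dB → output overshoot 1 dB → GR 3 dB.
B: overshoot 17 dB → output overshoot 1.7 dB → GR 15.3 dB.
B applies 12.3 dB more gain reduction.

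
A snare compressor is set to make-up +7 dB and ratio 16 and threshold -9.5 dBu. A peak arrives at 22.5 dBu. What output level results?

-0.5 dBu

Overshoot: 22.5 − (-9.5) = 32 dB.
At 16:1 the overshoot is divided by 16, leaving 2 dB above threshold.
So the level is -9.5 + 2 = -7.5 dBu; make-up adds 7 dB, giving -0.5 dBu.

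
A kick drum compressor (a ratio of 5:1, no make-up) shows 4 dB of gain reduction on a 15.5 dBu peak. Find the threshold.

Let T be the threshold. Output overshoot = (input overshoot)/R, so 11.5 − T = (15.5 − T)/5.
5·(11.5 − T) = 15.5 − T → 4·T = 57.5 − 15.5 = 42.
T = 42/4 = 10.5 dBu.

10.5 dBu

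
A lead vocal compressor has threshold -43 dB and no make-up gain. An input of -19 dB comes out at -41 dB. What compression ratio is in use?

12:1

Input overshoot = -19 − (-43) = 24 dB; output overshoot = -41 − (-43) = 2 dB.
Ratio = 24 / 2 = 12.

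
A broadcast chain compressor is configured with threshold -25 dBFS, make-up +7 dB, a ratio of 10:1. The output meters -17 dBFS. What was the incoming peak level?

-15 dBFS

Before make-up, the level was -17 − 7 = -24 dBFS.
Post-compression overshoot = -24 − (-25) = 1 dB.
Before 10:1 compression the overshoot was 1 × 10 = 10 dB, so input = -25 + 10 = -15 dBFS.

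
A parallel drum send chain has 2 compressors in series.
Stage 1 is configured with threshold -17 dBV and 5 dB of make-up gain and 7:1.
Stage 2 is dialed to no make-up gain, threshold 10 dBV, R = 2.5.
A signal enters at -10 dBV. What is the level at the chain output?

-11 dBV

Stage 1: -10 dBV is 7 dB over -17 dBV; at 7:1 that becomes 1 dB over, giving -16 dBV; +5 dB make-up → -11 dBV.
Stage 2: below threshold (-11 ≤ 10); passes unchanged; output -11 dBV.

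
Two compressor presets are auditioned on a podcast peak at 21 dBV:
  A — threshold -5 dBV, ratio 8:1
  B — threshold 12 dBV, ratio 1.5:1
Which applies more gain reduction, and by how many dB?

A: GR = 26 − 26/8 = 22.75 dB.
B: GR = 9 − 9/1.5 = 3 dB.
A reduces 19.75 dB more.

A, by 19.75 dB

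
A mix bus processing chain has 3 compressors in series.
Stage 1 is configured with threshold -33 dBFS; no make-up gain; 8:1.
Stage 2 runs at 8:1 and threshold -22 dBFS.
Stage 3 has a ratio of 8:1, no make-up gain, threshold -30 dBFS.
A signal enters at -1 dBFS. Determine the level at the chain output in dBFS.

-29.875 dBFS

Stage 1: 32 dB above -33 dBFS, reduced 8:1 to 4 dB above → -29 dBFS.
Stage 2: below threshold (-29 ≤ -22); passes unchanged; output -29 dBFS.
Stage 3: 1 dB above -30 dBFS, reduced 8:1 to 0.125 dB above → -29.875 dBFS.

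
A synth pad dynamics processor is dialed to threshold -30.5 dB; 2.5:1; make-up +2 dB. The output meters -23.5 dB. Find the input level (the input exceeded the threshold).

-18 dB

Stripping the +2 dB make-up gives -25.5 dB at the gain stage.
The compressed level sits -25.5 − (-30.5) = 5 dB over threshold.
Before 2.5:1 compression the overshoot was 5 × 2.5 = 12.5 dB, so input = -30.5 + 12.5 = -18 dB.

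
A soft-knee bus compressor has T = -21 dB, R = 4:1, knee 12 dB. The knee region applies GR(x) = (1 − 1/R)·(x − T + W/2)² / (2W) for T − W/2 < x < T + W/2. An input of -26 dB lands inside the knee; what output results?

-26.03125 dB

x − T + W/2 = -26 − (-21) + 6 = 1.
GR = (1 − 1/4) × 1² / 24 = 0.75 × 1 / 24 = 0.03125 dB.
Output = -26 − 0.03125 = -26.03125 dB.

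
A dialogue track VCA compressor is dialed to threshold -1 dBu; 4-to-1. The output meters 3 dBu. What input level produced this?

15 dBu

The compressed level sits 3 − (-1) = 4 dB over threshold.
Before 4:1 compression the overshoot was 4 × 4 = 16 dB, so input = -1 + 16 = 15 dBu.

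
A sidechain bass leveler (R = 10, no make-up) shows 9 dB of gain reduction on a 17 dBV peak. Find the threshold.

Gain reduction = 17 − 8 = 9 dB; output overshoot = GR / (R − 1) = 9 / 9 = 1 dB.
Threshold = output − output overshoot = 8 − 1 = 7 dBV.

7 dBV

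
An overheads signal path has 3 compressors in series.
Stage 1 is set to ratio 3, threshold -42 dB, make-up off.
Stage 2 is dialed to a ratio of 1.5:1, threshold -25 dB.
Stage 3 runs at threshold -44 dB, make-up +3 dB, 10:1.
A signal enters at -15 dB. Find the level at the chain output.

-39.9 dB

Stage 1: 27 dB above -42 dB, reduced 3:1 to 9 dB above → -33 dB.
Stage 2: -33 dB is at or below the -25 dB threshold — no compression; output -33 dB.
Stage 3: -33 dB is 11 dB over -44 dB; at 10:1 that becomes 1.1 dB over, giving -42.9 dB; +3 dB make-up → -39.9 dB.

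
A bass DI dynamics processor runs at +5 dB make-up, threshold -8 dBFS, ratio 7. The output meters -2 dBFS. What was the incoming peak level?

-1 dBFS

Remove make-up: -2 − 5 = -7 dBFS.
The compressed level sits -7 − (-8) = 1 dB over threshold.
Before 7:1 compression the overshoot was 1 × 7 = 7 dB, so input = -8 + 7 = -1 dBFS.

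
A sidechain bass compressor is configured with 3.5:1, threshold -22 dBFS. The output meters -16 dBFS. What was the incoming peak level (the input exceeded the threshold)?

That's 6 dB above the -22 dBFS threshold.
Before 3.5:1 compression the overshoot was 6 × 3.5 = 21 dB, so input = -22 + 21 = -1 dBFS.

-1 dBFS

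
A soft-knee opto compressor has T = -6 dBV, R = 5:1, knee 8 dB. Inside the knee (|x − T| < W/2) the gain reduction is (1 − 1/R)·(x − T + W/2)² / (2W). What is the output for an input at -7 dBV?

x − T + W/2 = -7 − (-6) + 4 = 3.
GR = (1 − 1/5) × 3² / 16 = 0.8 × 9 / 16 = 0.45 dB.
Output = -7 − 0.45 = -7.45 dBV.

-7.45 dBV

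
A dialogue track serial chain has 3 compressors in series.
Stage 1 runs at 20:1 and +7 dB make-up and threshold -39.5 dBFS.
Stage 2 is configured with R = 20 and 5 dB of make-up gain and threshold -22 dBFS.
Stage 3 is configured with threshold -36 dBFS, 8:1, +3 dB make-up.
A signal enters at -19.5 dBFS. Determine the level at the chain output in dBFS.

-31.8125 dBFS

Stage 1: 20 dB above -39.5 dBFS, reduced 20:1 to 1 dB above → -38.5 dBFS; +7 dB make-up → -31.5 dBFS.
Stage 2: -31.5 dBFS is at or below the -22 dBFS threshold — no compression; make-up brings it to -26.5 dBFS.
Stage 3: overshoot 9.5 dB → 9.5/8 = 1.1875 dB → -34.8125 dBFS; +3 dB make-up → -31.8125 dBFS.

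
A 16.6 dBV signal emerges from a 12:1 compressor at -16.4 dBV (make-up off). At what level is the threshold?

-19.4 dBV

Input is 36 dB above T (since output overshoot × R = input overshoot: (-16.4 − T)·12 = 16.6 − T gives T = -19.4 dBV).
Check: -19.4 + (16.6 − (-19.4))/12 = -19.4 + 3 = -16.4 dBV. ✓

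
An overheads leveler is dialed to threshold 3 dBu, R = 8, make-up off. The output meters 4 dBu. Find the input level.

11 dBu

Post-compression overshoot = 4 − 3 = 1 dB.
Undo the ratio: input overshoot = 1 × 8 = 8 dB, giving input = 11 dBu.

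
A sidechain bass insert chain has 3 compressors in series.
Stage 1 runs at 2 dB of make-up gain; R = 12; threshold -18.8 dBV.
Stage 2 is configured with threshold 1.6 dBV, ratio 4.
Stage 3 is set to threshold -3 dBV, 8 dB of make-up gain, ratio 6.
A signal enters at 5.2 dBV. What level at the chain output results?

Stage 1: overshoot 24 dB → 24/12 = 2 dB → -16.8 dBV; +2 dB make-up → -14.8 dBV.
Stage 2: -14.8 dBV is at or below the 1.6 dBV threshold — no compression; output -14.8 dBV.
Stage 3: below threshold (-14.8 ≤ -3); passes unchanged; make-up brings it to -6.8 dBV.

-6.8 dBV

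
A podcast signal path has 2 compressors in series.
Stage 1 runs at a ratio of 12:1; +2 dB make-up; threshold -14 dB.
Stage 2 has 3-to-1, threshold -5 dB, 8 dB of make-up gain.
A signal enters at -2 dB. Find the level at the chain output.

-3 dB

Stage 1: -2 dB is 12 dB over -14 dB; at 12:1 that becomes 1 dB over, giving -13 dB; +2 dB make-up → -11 dB.
Stage 2: -11 dB is at or below the -5 dB threshold — no compression; make-up brings it to -3 dB.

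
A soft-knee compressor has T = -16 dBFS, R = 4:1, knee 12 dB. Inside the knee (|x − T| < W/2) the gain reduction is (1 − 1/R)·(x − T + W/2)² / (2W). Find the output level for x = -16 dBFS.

-17.125 dBFS

x − T + W/2 = -16 − (-16) + 6 = 6.
GR = (1 − 1/4) × 6² / 24 = 0.75 × 36 / 24 = 1.125 dB.
Output = -16 − 1.125 = -17.125 dBFS.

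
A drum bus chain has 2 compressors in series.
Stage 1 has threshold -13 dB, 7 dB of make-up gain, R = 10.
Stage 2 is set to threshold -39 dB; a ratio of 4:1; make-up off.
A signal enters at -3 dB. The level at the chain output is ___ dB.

Stage 1: -3 dB is 10 dB over -13 dB; at 10:1 that becomes 1 dB over, giving -12 dB; +7 dB make-up → -5 dB.
Stage 2: 34 dB above -39 dB, reduced 4:1 to 8.5 dB above → -30.5 dB.

-30.5 dB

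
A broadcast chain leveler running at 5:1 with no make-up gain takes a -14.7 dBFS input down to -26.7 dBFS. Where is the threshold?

-29.7 dBFS

Gain reduction = -14.7 − (-26.7) = 12 dB; output overshoot = GR / (R − 1) = 12 / 4 = 3 dB.
Threshold = output − output overshoot = -26.7 − 3 = -29.7 dBFS.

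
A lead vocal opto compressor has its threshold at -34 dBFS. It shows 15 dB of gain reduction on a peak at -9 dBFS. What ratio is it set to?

2.5:1

Input overshoot = -9 − (-34) = 25 dB.
Output overshoot = 25 − 15 = 10 dB.
Ratio = input overshoot / output overshoot = 25 / 10 = 2.5.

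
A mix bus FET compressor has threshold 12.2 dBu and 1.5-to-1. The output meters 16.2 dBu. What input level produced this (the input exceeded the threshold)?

Post-compression overshoot = 16.2 − 12.2 = 4 dB.
Input overshoot = R × output overshoot = 6 dB → input = 12.2 + 6 = 18.2 dBu.

18.2 dBu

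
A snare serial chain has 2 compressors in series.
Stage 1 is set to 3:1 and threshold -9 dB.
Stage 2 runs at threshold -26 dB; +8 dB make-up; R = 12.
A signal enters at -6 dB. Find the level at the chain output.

Stage 1: 3 dB above -9 dB, reduced 3:1 to 1 dB above → -8 dB.
Stage 2: overshoot 18 dB → 18/12 = 1.5 dB → -24.5 dB; +8 dB make-up → -16.5 dB.

-16.5 dB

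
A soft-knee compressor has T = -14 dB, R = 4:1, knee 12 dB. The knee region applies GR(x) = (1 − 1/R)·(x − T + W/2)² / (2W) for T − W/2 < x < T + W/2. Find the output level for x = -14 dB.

x − T + W/2 = -14 − (-14) + 6 = 6.
GR = (1 − 1/4) × 6² / 24 = 0.75 × 36 / 24 = 1.125 dB.
Output = -14 − 1.125 = -15.125 dB.

-15.125 dB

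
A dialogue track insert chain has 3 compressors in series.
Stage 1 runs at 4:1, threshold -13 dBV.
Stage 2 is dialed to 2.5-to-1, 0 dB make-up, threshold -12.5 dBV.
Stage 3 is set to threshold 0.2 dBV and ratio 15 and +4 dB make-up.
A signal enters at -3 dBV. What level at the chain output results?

Stage 1: overshoot 10 dB → 10/4 = 2.5 dB → -10.5 dBV.
Stage 2: overshoot 2 dB → 2/2.5 = 0.8 dB → -11.7 dBV.
Stage 3: -11.7 dBV is at or below the 0.2 dBV threshold — no compression; make-up brings it to -7.7 dBV.

-7.7 dBV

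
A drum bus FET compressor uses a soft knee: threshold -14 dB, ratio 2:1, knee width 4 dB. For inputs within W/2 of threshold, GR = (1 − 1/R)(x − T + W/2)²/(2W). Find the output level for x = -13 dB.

x − T + W/2 = -13 − (-14) + 2 = 3.
GR = (1 − 1/2) × 3² / 8 = 0.5 × 9 / 8 = 0.5625 dB.
Output = -13 − 0.5625 = -13.5625 dB.

-13.5625 dB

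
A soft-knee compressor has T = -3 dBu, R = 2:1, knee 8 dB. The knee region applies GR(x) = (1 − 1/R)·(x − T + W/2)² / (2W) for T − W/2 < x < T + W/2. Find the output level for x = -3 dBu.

x − T + W/2 = -3 − (-3) + 4 = 4.
GR = (1 − 1/2) × 4² / 16 = 0.5 × 16 / 16 = 0.5 dB.
Output = -3 − 0.5 = -3.5 dBu.

-3.5 dBu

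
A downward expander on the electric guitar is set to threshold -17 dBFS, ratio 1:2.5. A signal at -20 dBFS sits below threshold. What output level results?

Undershoot = (-17) − (-20) = 3 dB.
At 1:2.5, that expands to 7.5 dB under threshold.
Output = -17 − 7.5 = -24.5 dBFS.

-24.5 dBFS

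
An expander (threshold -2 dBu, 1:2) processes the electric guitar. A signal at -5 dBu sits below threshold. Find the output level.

Below threshold, a 1:2 expander applies gain = (2−1)×(T − x) of attenuation.
(2−1) × 3 = 3 dB, so output = -5 − 3 = -8 dBu.

-8 dBu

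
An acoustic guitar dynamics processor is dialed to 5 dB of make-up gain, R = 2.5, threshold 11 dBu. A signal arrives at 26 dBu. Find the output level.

22 dBu

The input is 15 dB above the 11 dBu threshold.
The 15 dB excess becomes 6 dB after 2.5:1 reduction.
So the level is 11 + 6 = 17 dBu; make-up adds 5 dB, giving 22 dBu.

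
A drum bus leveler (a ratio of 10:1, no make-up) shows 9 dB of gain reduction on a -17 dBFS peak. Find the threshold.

-27 dBFS

Input is 10 dB above T (since output overshoot × R = input overshoot: (-26 − T)·10 = -17 − T gives T = -27 dBFS).
Check: -27 + (-17 − (-27))/10 = -27 + 1 = -26 dBFS. ✓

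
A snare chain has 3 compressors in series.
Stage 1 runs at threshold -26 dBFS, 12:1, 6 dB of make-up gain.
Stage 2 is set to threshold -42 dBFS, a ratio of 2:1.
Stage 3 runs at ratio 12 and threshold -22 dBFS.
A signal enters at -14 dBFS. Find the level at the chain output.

Stage 1: 12 dB above -26 dBFS, reduced 12:1 to 1 dB above → -25 dBFS; +6 dB make-up → -19 dBFS.
Stage 2: overshoot 23 dB → 23/2 = 11.5 dB → -30.5 dBFS.
Stage 3: below threshold (-30.5 ≤ -22); passes unchanged; output -30.5 dBFS.

-30.5 dBFS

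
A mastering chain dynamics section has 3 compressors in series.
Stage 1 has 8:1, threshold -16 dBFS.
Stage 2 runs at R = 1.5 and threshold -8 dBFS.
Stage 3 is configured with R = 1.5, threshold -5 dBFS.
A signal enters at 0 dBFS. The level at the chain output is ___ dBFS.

-14 dBFS

Stage 1: overshoot 16 dB → 16/8 = 2 dB → -14 dBFS.
Stage 2: -14 dBFS is at or below the -8 dBFS threshold — no compression; output -14 dBFS.
Stage 3: -14 dBFS ≤ -5 dBFS, so stage 3 doesn't engage; output -14 dBFS.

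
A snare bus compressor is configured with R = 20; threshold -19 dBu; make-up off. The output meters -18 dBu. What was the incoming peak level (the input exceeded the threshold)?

1 dBu

Post-compression overshoot = -18 − (-19) = 1 dB.
Before 20:1 compression the overshoot was 1 × 20 = 20 dB, so input = -19 + 20 = 1 dBu.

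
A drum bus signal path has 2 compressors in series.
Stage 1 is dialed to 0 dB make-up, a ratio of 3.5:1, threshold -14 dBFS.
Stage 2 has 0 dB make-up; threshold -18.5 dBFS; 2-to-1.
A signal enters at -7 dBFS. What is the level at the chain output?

-15.25 dBFS

Stage 1: -7 dBFS is 7 dB over -14 dBFS; at 3.5:1 that becomes 2 dB over, giving -12 dBFS.
Stage 2: -12 dBFS is 6.5 dB over -18.5 dBFS; at 2:1 that becomes 3.25 dB over, giving -15.25 dBFS.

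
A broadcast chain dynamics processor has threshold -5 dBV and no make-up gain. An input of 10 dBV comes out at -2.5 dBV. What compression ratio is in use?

6:1

Input overshoot = 10 − (-5) = 15 dB; output overshoot = -2.5 − (-5) = 2.5 dB.
Ratio = 15 / 2.5 = 6.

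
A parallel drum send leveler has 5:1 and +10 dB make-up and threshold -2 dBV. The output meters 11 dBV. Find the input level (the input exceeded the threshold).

13 dBV

Remove make-up: 11 − 10 = 1 dBV.
That's 3 dB above the -2 dBV threshold.
Before 5:1 compression the overshoot was 3 × 5 = 15 dB, so input = -2 + 15 = 13 dBV.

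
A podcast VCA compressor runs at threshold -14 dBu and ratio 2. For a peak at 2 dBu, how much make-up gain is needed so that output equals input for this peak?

8 dB

Without make-up, output = threshold + overshoot/2 = -14 + 8 = -6 dBu.
Gap to target: 8 dB.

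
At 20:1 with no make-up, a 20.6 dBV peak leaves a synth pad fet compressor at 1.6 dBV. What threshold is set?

0.6 dBV

Gain reduction = 20.6 − 1.6 = 19 dB; output overshoot = GR / (R − 1) = 19 / 19 = 1 dB.
Threshold = output − output overshoot = 1.6 − 1 = 0.6 dBV.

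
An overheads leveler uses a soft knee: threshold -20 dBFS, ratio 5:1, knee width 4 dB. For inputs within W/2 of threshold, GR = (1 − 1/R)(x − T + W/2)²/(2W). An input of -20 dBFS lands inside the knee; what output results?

x − T + W/2 = -20 − (-20) + 2 = 2.
GR = (1 − 1/5) × 2² / 8 = 0.8 × 4 / 8 = 0.4 dB.
Output = -20 − 0.4 = -20.4 dBFS.

-20.4 dBFS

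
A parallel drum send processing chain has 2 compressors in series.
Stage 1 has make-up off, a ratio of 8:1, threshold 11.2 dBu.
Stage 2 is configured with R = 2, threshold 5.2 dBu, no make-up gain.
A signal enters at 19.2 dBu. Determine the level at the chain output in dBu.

8.7 dBu

Stage 1: 19.2 dBu is 8 dB over 11.2 dBu; at 8:1 that becomes 1 dB over, giving 12.2 dBu.
Stage 2: 7 dB above 5.2 dBu, reduced 2:1 to 3.5 dB above → 8.7 dBu.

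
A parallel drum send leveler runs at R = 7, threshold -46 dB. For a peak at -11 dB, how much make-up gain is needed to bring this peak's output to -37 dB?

4 dB

The peak compresses to -46 + 35/7 = -41 dB.
To reach -37 dB requires -37 − (-41) = 4 dB of make-up.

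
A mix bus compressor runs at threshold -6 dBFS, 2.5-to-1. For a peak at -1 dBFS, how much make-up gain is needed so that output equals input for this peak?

Overshoot 5 dB → 5/2.5 = 2 dB after compression, so the compressed level is -6 + 2 = -4 dBFS.
Make-up = target − compressed = -1 − (-4) = 3 dB.

3 dB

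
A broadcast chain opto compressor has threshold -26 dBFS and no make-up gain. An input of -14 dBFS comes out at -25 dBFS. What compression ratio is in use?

12:1

Input overshoot = -14 − (-26) = 12 dB; output overshoot = -25 − (-26) = 1 dB.
Ratio = 12 / 1 = 12.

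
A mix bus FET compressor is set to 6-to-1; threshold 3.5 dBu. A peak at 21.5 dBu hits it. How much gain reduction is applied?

15 dB

Overshoot = 21.5 − 3.5 = 18 dB.
After 6:1 compression the overshoot becomes 18/6 = 3 dB.
So the signal is attenuated by 18 − 3 = 15 dB.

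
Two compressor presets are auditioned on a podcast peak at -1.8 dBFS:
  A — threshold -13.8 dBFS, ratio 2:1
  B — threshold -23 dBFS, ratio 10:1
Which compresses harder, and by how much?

B, by 13.08 dB

A: GR = 12 − 12/2 = 6 dB.
B: GR = 21.2 − 21.2/10 = 19.08 dB.
B reduces 13.08 dB more.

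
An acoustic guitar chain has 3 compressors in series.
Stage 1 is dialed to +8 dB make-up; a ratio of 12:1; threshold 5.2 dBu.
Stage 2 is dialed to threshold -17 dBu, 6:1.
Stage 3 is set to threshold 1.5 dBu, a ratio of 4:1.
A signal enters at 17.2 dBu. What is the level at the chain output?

Stage 1: 12 dB above 5.2 dBu, reduced 12:1 to 1 dB above → 6.2 dBu; +8 dB make-up → 14.2 dBu.
Stage 2: overshoot 31.2 dB → 31.2/6 = 5.2 dB → -11.8 dBu.
Stage 3: below threshold (-11.8 ≤ 1.5); passes unchanged; output -11.8 dBu.

-11.8 dBu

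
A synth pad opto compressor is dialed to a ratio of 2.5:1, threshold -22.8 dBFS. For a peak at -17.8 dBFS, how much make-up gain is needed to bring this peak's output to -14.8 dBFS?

6 dB

The peak compresses to -22.8 + 5/2.5 = -20.8 dBFS.
To reach -14.8 dBFS requires -14.8 − (-20.8) = 6 dB of make-up.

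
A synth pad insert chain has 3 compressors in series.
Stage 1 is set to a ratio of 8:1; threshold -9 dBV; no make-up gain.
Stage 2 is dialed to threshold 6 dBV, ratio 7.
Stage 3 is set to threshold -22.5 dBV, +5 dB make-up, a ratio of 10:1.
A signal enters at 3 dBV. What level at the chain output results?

Stage 1: 12 dB above -9 dBV, reduced 8:1 to 1.5 dB above → -7.5 dBV.
Stage 2: -7.5 dBV is at or below the 6 dBV threshold — no compression; output -7.5 dBV.
Stage 3: -7.5 dBV is 15 dB over -22.5 dBV; at 10:1 that becomes 1.5 dB over, giving -21 dBV; +5 dB make-up → -16 dBV.

-16 dBV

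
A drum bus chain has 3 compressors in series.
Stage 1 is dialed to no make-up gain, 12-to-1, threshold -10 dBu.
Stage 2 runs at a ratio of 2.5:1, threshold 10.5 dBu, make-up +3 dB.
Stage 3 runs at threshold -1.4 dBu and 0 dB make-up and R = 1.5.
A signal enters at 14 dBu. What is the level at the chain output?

-5 dBu

Stage 1: overshoot 24 dB → 24/12 = 2 dB → -8 dBu.
Stage 2: below threshold (-8 ≤ 10.5); passes unchanged; make-up brings it to -5 dBu.
Stage 3: below threshold (-5 ≤ -1.4); passes unchanged; output -5 dBu.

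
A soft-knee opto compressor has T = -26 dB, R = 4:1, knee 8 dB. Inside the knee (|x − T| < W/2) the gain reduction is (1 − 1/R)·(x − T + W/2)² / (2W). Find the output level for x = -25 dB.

-26.171875 dB

x − T + W/2 = -25 − (-26) + 4 = 5.
GR = (1 − 1/4) × 5² / 16 = 0.75 × 25 / 16 = 1.171875 dB.
Output = -25 − 1.171875 = -26.171875 dB.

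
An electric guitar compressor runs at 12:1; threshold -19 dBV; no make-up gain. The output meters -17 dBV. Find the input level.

Post-compression overshoot = -17 − (-19) = 2 dB.
Before 12:1 compression the overshoot was 2 × 12 = 24 dB, so input = -19 + 24 = 5 dBV.

5 dBV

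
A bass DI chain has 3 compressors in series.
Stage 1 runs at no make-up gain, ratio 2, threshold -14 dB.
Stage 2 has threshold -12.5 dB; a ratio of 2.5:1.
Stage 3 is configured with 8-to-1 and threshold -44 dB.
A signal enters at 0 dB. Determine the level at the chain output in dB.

Stage 1: 14 dB above -14 dB, reduced 2:1 to 7 dB above → -7 dB.
Stage 2: 5.5 dB above -12.5 dB, reduced 2.5:1 to 2.2 dB above → -10.3 dB.
Stage 3: overshoot 33.7 dB → 33.7/8 = 4.2125 dB → -39.7875 dB.

-39.7875 dB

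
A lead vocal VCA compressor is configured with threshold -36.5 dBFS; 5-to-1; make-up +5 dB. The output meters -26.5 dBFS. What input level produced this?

-11.5 dBFS

Stripping the +5 dB make-up gives -31.5 dBFS at the gain stage.
That's 5 dB above the -36.5 dBFS threshold.
Before 5:1 compression the overshoot was 5 × 5 = 25 dB, so input = -36.5 + 25 = -11.5 dBFS.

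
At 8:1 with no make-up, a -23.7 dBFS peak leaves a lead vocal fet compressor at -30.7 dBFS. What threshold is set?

Gain reduction = -23.7 − (-30.7) = 7 dB; output overshoot = GR / (R − 1) = 7 / 7 = 1 dB.
Threshold = output − output overshoot = -30.7 − 1 = -31.7 dBFS.

-31.7 dBFS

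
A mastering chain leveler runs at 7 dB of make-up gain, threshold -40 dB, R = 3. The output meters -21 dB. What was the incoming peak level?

Stripping the +7 dB make-up gives -28 dB at the gain stage.
That's 12 dB above the -40 dB threshold.
Undo the ratio: input overshoot = 12 × 3 = 36 dB, giving input = -4 dB.

-4 dB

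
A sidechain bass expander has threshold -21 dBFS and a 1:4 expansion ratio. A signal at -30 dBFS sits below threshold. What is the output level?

Below threshold, a 1:4 expander applies gain = (4−1)×(T − x) of attenuation.
(4−1) × 9 = 27 dB, so output = -30 − 27 = -57 dBFS.

-57 dBFS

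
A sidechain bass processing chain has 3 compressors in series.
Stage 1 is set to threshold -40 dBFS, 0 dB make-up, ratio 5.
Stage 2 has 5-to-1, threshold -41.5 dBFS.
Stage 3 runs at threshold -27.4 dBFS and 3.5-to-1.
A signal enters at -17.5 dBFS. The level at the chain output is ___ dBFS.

Stage 1: 22.5 dB above -40 dBFS, reduced 5:1 to 4.5 dB above → -35.5 dBFS.
Stage 2: overshoot 6 dB → 6/5 = 1.2 dB → -40.3 dBFS.
Stage 3: -40.3 dBFS is at or below the -27.4 dBFS threshold — no compression; output -40.3 dBFS.

-40.3 dBFS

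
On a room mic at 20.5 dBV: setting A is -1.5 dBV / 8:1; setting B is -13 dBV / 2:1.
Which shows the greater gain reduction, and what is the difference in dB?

A: GR = 22 − 22/8 = 19.25 dB.
B: GR = 33.5 − 33.5/2 = 16.75 dB.
Difference: 2.5 dB in favour of A.

A, by 2.5 dB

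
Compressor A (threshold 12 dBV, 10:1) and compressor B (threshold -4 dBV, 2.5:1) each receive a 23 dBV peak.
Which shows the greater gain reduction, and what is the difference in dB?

A: overshoot 11 dB → output overshoot 1.1 dB → GR 9.9 dB.
B: overshoot 27 dB → output overshoot 10.8 dB → GR 16.2 dB.
B applies 6.3 dB more gain reduction.

B, by 6.3 dB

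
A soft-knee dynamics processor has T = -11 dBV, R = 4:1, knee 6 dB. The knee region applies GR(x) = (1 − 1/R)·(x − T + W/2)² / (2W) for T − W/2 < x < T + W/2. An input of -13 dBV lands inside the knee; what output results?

x − T + W/2 = -13 − (-11) + 3 = 1.
GR = (1 − 1/4) × 1² / 12 = 0.75 × 1 / 12 = 0.0625 dB.
Output = -13 − 0.0625 = -13.0625 dBV.

-13.0625 dBV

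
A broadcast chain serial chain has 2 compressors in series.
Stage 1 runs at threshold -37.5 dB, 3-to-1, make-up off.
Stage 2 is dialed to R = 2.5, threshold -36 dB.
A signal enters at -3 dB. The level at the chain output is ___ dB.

Stage 1: overshoot 34.5 dB → 34.5/3 = 11.5 dB → -26 dB.
Stage 2: overshoot 10 dB → 10/2.5 = 4 dB → -32 dB.

-32 dB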